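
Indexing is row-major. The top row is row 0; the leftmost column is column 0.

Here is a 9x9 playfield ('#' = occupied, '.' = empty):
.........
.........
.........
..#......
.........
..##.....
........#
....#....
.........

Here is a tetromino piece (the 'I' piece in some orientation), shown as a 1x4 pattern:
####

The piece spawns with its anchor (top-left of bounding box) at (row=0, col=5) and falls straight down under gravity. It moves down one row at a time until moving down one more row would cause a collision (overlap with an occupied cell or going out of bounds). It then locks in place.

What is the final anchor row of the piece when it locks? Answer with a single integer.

Spawn at (row=0, col=5). Try each row:
  row 0: fits
  row 1: fits
  row 2: fits
  row 3: fits
  row 4: fits
  row 5: fits
  row 6: blocked -> lock at row 5

Answer: 5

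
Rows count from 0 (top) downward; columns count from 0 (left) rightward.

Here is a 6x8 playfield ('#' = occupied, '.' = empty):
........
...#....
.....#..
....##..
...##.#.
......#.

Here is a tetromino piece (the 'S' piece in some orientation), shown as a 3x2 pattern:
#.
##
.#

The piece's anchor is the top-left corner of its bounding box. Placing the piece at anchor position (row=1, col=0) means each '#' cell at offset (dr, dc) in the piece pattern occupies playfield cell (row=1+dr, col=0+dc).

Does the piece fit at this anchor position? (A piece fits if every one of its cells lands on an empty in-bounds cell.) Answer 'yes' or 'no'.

Check each piece cell at anchor (1, 0):
  offset (0,0) -> (1,0): empty -> OK
  offset (1,0) -> (2,0): empty -> OK
  offset (1,1) -> (2,1): empty -> OK
  offset (2,1) -> (3,1): empty -> OK
All cells valid: yes

Answer: yes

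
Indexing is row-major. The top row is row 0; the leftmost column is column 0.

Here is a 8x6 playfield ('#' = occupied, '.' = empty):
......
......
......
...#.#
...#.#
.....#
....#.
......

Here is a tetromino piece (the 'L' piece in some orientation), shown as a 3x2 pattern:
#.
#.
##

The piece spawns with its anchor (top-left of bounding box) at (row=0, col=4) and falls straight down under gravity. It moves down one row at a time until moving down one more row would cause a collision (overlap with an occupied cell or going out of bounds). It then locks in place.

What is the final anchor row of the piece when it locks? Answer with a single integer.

Spawn at (row=0, col=4). Try each row:
  row 0: fits
  row 1: blocked -> lock at row 0

Answer: 0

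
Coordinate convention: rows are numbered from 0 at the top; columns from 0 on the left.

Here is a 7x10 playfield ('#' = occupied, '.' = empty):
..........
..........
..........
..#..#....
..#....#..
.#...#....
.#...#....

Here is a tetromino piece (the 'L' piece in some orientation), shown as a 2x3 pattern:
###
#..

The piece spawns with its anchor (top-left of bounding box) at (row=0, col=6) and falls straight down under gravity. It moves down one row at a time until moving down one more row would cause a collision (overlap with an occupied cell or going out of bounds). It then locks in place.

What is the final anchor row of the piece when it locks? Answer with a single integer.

Spawn at (row=0, col=6). Try each row:
  row 0: fits
  row 1: fits
  row 2: fits
  row 3: fits
  row 4: blocked -> lock at row 3

Answer: 3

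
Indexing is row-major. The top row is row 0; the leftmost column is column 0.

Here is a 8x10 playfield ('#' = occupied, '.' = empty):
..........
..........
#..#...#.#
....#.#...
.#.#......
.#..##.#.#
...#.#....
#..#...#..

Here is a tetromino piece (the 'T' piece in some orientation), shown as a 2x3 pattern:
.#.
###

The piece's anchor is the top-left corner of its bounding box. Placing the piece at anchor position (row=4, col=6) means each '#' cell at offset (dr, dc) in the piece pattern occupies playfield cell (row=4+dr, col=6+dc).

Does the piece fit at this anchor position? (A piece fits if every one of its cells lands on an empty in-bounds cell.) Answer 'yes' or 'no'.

Answer: no

Derivation:
Check each piece cell at anchor (4, 6):
  offset (0,1) -> (4,7): empty -> OK
  offset (1,0) -> (5,6): empty -> OK
  offset (1,1) -> (5,7): occupied ('#') -> FAIL
  offset (1,2) -> (5,8): empty -> OK
All cells valid: no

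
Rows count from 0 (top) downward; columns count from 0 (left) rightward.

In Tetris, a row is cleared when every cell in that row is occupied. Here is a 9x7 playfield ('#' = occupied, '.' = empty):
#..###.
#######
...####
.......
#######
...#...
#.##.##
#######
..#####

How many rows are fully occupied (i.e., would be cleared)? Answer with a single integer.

Check each row:
  row 0: 3 empty cells -> not full
  row 1: 0 empty cells -> FULL (clear)
  row 2: 3 empty cells -> not full
  row 3: 7 empty cells -> not full
  row 4: 0 empty cells -> FULL (clear)
  row 5: 6 empty cells -> not full
  row 6: 2 empty cells -> not full
  row 7: 0 empty cells -> FULL (clear)
  row 8: 2 empty cells -> not full
Total rows cleared: 3

Answer: 3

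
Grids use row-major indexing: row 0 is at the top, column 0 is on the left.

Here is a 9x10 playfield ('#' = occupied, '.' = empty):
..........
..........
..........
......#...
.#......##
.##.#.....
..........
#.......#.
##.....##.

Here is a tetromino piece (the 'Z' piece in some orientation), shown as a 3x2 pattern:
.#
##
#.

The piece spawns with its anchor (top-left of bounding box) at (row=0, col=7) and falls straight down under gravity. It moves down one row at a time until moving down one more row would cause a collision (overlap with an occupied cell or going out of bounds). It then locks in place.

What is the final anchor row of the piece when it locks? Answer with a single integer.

Spawn at (row=0, col=7). Try each row:
  row 0: fits
  row 1: fits
  row 2: fits
  row 3: blocked -> lock at row 2

Answer: 2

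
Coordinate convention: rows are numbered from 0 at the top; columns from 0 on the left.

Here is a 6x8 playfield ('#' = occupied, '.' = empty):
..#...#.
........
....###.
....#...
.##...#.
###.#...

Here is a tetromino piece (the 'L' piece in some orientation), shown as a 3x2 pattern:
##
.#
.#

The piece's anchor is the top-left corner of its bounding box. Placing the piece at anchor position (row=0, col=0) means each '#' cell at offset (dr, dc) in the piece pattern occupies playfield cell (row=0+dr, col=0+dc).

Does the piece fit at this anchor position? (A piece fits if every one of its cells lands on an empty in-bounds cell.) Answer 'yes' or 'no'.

Check each piece cell at anchor (0, 0):
  offset (0,0) -> (0,0): empty -> OK
  offset (0,1) -> (0,1): empty -> OK
  offset (1,1) -> (1,1): empty -> OK
  offset (2,1) -> (2,1): empty -> OK
All cells valid: yes

Answer: yes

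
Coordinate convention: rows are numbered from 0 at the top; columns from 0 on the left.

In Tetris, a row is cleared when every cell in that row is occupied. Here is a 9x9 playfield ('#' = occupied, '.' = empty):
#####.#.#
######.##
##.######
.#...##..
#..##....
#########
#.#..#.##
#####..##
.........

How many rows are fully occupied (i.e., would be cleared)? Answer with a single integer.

Check each row:
  row 0: 2 empty cells -> not full
  row 1: 1 empty cell -> not full
  row 2: 1 empty cell -> not full
  row 3: 6 empty cells -> not full
  row 4: 6 empty cells -> not full
  row 5: 0 empty cells -> FULL (clear)
  row 6: 4 empty cells -> not full
  row 7: 2 empty cells -> not full
  row 8: 9 empty cells -> not full
Total rows cleared: 1

Answer: 1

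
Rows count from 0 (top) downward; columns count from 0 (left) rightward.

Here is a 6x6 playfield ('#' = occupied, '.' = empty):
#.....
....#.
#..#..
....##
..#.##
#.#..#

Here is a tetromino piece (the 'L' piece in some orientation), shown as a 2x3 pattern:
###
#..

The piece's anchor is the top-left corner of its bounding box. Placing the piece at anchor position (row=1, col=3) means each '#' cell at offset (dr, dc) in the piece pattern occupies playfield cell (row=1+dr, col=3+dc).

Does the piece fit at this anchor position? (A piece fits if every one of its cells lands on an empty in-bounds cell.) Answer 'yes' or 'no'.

Answer: no

Derivation:
Check each piece cell at anchor (1, 3):
  offset (0,0) -> (1,3): empty -> OK
  offset (0,1) -> (1,4): occupied ('#') -> FAIL
  offset (0,2) -> (1,5): empty -> OK
  offset (1,0) -> (2,3): occupied ('#') -> FAIL
All cells valid: no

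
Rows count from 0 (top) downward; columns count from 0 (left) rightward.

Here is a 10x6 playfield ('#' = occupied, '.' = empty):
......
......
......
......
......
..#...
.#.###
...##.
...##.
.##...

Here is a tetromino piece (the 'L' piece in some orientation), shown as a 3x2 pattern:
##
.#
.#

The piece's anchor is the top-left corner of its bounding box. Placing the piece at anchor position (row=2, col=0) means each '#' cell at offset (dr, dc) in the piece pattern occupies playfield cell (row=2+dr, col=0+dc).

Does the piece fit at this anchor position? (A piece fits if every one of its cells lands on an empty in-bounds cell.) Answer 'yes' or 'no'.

Check each piece cell at anchor (2, 0):
  offset (0,0) -> (2,0): empty -> OK
  offset (0,1) -> (2,1): empty -> OK
  offset (1,1) -> (3,1): empty -> OK
  offset (2,1) -> (4,1): empty -> OK
All cells valid: yes

Answer: yes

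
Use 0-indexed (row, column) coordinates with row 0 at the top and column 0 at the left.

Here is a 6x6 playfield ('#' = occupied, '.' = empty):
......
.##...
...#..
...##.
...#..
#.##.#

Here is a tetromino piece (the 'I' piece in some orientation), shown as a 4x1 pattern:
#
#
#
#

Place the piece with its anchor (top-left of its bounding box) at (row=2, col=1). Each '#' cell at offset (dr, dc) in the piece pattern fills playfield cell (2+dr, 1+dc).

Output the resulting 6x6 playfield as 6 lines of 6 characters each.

Answer: ......
.##...
.#.#..
.#.##.
.#.#..
####.#

Derivation:
Fill (2+0,1+0) = (2,1)
Fill (2+1,1+0) = (3,1)
Fill (2+2,1+0) = (4,1)
Fill (2+3,1+0) = (5,1)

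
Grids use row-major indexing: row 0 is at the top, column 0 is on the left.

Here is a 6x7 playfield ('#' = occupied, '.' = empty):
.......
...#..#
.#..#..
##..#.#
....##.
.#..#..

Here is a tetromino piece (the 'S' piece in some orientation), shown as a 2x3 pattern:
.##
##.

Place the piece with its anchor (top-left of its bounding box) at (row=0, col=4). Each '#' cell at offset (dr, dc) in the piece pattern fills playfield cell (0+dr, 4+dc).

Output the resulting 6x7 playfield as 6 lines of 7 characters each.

Fill (0+0,4+1) = (0,5)
Fill (0+0,4+2) = (0,6)
Fill (0+1,4+0) = (1,4)
Fill (0+1,4+1) = (1,5)

Answer: .....##
...####
.#..#..
##..#.#
....##.
.#..#..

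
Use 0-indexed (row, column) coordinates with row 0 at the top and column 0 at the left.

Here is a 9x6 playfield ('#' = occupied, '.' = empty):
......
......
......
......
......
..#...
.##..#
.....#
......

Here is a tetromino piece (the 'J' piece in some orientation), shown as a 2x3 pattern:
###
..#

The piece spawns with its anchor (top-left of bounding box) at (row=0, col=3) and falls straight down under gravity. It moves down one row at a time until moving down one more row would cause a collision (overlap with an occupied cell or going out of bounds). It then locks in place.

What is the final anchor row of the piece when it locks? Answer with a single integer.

Answer: 4

Derivation:
Spawn at (row=0, col=3). Try each row:
  row 0: fits
  row 1: fits
  row 2: fits
  row 3: fits
  row 4: fits
  row 5: blocked -> lock at row 4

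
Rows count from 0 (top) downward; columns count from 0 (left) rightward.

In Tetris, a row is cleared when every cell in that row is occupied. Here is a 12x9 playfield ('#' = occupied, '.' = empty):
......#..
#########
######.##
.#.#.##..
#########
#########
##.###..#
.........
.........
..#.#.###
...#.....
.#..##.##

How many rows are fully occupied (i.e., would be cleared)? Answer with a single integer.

Answer: 3

Derivation:
Check each row:
  row 0: 8 empty cells -> not full
  row 1: 0 empty cells -> FULL (clear)
  row 2: 1 empty cell -> not full
  row 3: 5 empty cells -> not full
  row 4: 0 empty cells -> FULL (clear)
  row 5: 0 empty cells -> FULL (clear)
  row 6: 3 empty cells -> not full
  row 7: 9 empty cells -> not full
  row 8: 9 empty cells -> not full
  row 9: 4 empty cells -> not full
  row 10: 8 empty cells -> not full
  row 11: 4 empty cells -> not full
Total rows cleared: 3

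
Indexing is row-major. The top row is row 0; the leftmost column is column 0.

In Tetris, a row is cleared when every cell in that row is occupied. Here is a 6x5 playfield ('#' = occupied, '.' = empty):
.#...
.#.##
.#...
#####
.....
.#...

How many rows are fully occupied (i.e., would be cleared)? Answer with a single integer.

Answer: 1

Derivation:
Check each row:
  row 0: 4 empty cells -> not full
  row 1: 2 empty cells -> not full
  row 2: 4 empty cells -> not full
  row 3: 0 empty cells -> FULL (clear)
  row 4: 5 empty cells -> not full
  row 5: 4 empty cells -> not full
Total rows cleared: 1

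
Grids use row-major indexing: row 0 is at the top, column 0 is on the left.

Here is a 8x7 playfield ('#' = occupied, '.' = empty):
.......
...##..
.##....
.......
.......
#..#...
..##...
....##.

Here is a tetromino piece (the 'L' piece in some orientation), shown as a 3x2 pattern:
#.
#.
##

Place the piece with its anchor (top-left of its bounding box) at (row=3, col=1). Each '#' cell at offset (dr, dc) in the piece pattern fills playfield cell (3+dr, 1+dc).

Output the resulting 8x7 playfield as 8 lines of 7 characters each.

Fill (3+0,1+0) = (3,1)
Fill (3+1,1+0) = (4,1)
Fill (3+2,1+0) = (5,1)
Fill (3+2,1+1) = (5,2)

Answer: .......
...##..
.##....
.#.....
.#.....
####...
..##...
....##.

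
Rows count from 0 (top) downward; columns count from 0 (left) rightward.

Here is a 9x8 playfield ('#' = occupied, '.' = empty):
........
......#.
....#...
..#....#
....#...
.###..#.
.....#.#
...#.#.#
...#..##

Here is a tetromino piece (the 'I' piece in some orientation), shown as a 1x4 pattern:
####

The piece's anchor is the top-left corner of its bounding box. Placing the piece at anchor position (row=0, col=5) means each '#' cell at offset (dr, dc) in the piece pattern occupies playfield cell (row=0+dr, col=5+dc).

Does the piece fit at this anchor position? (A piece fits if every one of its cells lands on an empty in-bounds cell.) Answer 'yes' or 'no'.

Check each piece cell at anchor (0, 5):
  offset (0,0) -> (0,5): empty -> OK
  offset (0,1) -> (0,6): empty -> OK
  offset (0,2) -> (0,7): empty -> OK
  offset (0,3) -> (0,8): out of bounds -> FAIL
All cells valid: no

Answer: no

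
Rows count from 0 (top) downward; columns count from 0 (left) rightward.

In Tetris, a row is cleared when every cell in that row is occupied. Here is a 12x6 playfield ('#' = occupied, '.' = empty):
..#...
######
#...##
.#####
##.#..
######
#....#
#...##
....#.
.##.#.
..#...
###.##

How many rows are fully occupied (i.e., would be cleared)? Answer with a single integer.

Answer: 2

Derivation:
Check each row:
  row 0: 5 empty cells -> not full
  row 1: 0 empty cells -> FULL (clear)
  row 2: 3 empty cells -> not full
  row 3: 1 empty cell -> not full
  row 4: 3 empty cells -> not full
  row 5: 0 empty cells -> FULL (clear)
  row 6: 4 empty cells -> not full
  row 7: 3 empty cells -> not full
  row 8: 5 empty cells -> not full
  row 9: 3 empty cells -> not full
  row 10: 5 empty cells -> not full
  row 11: 1 empty cell -> not full
Total rows cleared: 2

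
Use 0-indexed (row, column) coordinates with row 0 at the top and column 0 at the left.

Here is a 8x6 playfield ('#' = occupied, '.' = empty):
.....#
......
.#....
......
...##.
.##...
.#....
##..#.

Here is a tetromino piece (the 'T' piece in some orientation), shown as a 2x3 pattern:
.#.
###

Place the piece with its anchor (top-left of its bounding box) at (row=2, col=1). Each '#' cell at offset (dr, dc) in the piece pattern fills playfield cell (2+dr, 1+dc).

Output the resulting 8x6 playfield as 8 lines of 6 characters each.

Answer: .....#
......
.##...
.###..
...##.
.##...
.#....
##..#.

Derivation:
Fill (2+0,1+1) = (2,2)
Fill (2+1,1+0) = (3,1)
Fill (2+1,1+1) = (3,2)
Fill (2+1,1+2) = (3,3)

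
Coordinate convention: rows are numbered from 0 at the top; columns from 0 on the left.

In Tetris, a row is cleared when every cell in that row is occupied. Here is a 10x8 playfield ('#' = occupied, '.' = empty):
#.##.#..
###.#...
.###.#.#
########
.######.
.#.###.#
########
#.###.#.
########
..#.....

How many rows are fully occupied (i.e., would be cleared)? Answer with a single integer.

Check each row:
  row 0: 4 empty cells -> not full
  row 1: 4 empty cells -> not full
  row 2: 3 empty cells -> not full
  row 3: 0 empty cells -> FULL (clear)
  row 4: 2 empty cells -> not full
  row 5: 3 empty cells -> not full
  row 6: 0 empty cells -> FULL (clear)
  row 7: 3 empty cells -> not full
  row 8: 0 empty cells -> FULL (clear)
  row 9: 7 empty cells -> not full
Total rows cleared: 3

Answer: 3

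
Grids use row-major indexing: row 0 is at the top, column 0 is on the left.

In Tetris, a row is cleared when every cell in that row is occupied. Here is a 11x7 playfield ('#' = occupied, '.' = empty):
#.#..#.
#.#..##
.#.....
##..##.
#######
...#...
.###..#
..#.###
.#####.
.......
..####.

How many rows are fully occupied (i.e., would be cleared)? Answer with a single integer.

Check each row:
  row 0: 4 empty cells -> not full
  row 1: 3 empty cells -> not full
  row 2: 6 empty cells -> not full
  row 3: 3 empty cells -> not full
  row 4: 0 empty cells -> FULL (clear)
  row 5: 6 empty cells -> not full
  row 6: 3 empty cells -> not full
  row 7: 3 empty cells -> not full
  row 8: 2 empty cells -> not full
  row 9: 7 empty cells -> not full
  row 10: 3 empty cells -> not full
Total rows cleared: 1

Answer: 1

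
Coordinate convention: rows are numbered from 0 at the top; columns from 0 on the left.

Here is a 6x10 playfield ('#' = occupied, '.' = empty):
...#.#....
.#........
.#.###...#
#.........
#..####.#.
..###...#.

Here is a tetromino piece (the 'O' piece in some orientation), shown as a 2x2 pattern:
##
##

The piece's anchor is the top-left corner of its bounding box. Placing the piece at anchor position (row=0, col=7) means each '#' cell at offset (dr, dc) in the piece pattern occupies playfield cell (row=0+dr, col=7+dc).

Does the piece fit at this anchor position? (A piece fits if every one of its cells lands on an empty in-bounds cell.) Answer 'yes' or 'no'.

Check each piece cell at anchor (0, 7):
  offset (0,0) -> (0,7): empty -> OK
  offset (0,1) -> (0,8): empty -> OK
  offset (1,0) -> (1,7): empty -> OK
  offset (1,1) -> (1,8): empty -> OK
All cells valid: yes

Answer: yes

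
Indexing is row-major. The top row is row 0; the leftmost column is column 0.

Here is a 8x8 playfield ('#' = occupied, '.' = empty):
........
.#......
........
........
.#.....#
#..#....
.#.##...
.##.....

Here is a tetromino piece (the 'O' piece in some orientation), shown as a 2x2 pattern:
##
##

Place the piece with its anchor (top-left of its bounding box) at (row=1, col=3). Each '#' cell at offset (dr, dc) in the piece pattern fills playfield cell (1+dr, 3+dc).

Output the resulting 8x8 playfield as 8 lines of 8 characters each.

Answer: ........
.#.##...
...##...
........
.#.....#
#..#....
.#.##...
.##.....

Derivation:
Fill (1+0,3+0) = (1,3)
Fill (1+0,3+1) = (1,4)
Fill (1+1,3+0) = (2,3)
Fill (1+1,3+1) = (2,4)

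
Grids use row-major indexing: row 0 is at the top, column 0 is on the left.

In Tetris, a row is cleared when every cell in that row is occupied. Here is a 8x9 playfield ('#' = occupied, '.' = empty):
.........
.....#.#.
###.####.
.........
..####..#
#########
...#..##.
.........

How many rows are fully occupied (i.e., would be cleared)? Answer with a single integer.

Check each row:
  row 0: 9 empty cells -> not full
  row 1: 7 empty cells -> not full
  row 2: 2 empty cells -> not full
  row 3: 9 empty cells -> not full
  row 4: 4 empty cells -> not full
  row 5: 0 empty cells -> FULL (clear)
  row 6: 6 empty cells -> not full
  row 7: 9 empty cells -> not full
Total rows cleared: 1

Answer: 1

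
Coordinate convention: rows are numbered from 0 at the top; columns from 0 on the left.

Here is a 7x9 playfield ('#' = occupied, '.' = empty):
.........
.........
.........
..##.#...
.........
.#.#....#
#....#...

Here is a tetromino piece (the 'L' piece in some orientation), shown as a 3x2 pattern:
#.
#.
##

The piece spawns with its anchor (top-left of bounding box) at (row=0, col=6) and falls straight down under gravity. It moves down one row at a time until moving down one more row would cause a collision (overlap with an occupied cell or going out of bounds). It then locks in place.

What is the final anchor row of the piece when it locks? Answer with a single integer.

Answer: 4

Derivation:
Spawn at (row=0, col=6). Try each row:
  row 0: fits
  row 1: fits
  row 2: fits
  row 3: fits
  row 4: fits
  row 5: blocked -> lock at row 4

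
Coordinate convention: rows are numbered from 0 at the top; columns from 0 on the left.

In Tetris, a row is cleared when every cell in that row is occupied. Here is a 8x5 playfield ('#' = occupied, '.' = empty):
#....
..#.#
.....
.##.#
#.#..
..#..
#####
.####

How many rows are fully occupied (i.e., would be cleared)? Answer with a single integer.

Answer: 1

Derivation:
Check each row:
  row 0: 4 empty cells -> not full
  row 1: 3 empty cells -> not full
  row 2: 5 empty cells -> not full
  row 3: 2 empty cells -> not full
  row 4: 3 empty cells -> not full
  row 5: 4 empty cells -> not full
  row 6: 0 empty cells -> FULL (clear)
  row 7: 1 empty cell -> not full
Total rows cleared: 1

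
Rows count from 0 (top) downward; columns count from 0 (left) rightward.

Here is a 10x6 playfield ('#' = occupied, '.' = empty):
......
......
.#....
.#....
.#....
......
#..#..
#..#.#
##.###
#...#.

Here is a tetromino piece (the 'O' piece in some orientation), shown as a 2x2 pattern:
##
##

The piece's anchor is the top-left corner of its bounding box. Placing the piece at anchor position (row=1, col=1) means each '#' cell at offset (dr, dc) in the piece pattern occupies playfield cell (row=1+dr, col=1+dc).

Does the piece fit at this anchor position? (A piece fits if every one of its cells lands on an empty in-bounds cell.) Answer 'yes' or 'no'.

Check each piece cell at anchor (1, 1):
  offset (0,0) -> (1,1): empty -> OK
  offset (0,1) -> (1,2): empty -> OK
  offset (1,0) -> (2,1): occupied ('#') -> FAIL
  offset (1,1) -> (2,2): empty -> OK
All cells valid: no

Answer: no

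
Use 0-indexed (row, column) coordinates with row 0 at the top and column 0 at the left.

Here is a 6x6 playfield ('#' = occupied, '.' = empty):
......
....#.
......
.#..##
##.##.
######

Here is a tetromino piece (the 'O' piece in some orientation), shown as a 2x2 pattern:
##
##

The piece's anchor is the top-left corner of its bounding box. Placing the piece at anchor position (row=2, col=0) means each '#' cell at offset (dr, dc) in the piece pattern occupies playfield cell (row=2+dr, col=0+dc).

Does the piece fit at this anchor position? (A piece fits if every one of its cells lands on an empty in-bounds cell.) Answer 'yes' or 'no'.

Answer: no

Derivation:
Check each piece cell at anchor (2, 0):
  offset (0,0) -> (2,0): empty -> OK
  offset (0,1) -> (2,1): empty -> OK
  offset (1,0) -> (3,0): empty -> OK
  offset (1,1) -> (3,1): occupied ('#') -> FAIL
All cells valid: no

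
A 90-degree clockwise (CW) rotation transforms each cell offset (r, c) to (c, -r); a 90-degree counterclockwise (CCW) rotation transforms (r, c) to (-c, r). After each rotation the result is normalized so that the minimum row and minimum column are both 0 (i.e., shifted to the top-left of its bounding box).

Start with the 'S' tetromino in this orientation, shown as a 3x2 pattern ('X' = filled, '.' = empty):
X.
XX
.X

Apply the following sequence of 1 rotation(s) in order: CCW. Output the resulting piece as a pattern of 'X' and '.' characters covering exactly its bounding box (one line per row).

Start:
X.
XX
.X
After rotation 1 (CCW):
.XX
XX.

Answer: .XX
XX.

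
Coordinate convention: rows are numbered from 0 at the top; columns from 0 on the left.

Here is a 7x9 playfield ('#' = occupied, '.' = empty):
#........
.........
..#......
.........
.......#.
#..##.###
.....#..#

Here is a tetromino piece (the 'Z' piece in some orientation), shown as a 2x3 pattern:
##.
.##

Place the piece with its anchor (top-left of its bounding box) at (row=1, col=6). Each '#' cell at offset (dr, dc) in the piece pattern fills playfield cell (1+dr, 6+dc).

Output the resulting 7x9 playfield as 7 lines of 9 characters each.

Fill (1+0,6+0) = (1,6)
Fill (1+0,6+1) = (1,7)
Fill (1+1,6+1) = (2,7)
Fill (1+1,6+2) = (2,8)

Answer: #........
......##.
..#....##
.........
.......#.
#..##.###
.....#..#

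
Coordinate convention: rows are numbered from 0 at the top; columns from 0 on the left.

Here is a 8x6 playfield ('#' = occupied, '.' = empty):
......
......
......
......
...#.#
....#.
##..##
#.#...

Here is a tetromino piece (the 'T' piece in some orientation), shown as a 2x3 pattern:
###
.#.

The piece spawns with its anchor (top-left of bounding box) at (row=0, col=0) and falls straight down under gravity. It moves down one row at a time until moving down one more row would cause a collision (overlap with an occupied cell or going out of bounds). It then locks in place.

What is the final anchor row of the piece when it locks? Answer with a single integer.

Spawn at (row=0, col=0). Try each row:
  row 0: fits
  row 1: fits
  row 2: fits
  row 3: fits
  row 4: fits
  row 5: blocked -> lock at row 4

Answer: 4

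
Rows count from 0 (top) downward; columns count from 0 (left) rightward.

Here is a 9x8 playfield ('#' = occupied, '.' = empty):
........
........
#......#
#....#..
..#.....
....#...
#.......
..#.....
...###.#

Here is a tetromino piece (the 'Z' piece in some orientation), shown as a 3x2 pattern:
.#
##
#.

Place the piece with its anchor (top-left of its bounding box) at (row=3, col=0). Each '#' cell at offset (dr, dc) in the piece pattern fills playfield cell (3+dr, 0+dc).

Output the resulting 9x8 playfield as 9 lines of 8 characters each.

Answer: ........
........
#......#
##...#..
###.....
#...#...
#.......
..#.....
...###.#

Derivation:
Fill (3+0,0+1) = (3,1)
Fill (3+1,0+0) = (4,0)
Fill (3+1,0+1) = (4,1)
Fill (3+2,0+0) = (5,0)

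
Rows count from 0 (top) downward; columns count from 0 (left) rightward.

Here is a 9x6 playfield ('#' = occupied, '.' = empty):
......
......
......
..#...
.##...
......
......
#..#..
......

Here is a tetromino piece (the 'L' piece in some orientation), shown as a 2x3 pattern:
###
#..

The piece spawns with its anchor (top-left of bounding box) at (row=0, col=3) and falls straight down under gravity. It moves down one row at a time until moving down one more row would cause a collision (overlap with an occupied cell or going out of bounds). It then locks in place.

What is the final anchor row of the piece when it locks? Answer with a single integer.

Answer: 5

Derivation:
Spawn at (row=0, col=3). Try each row:
  row 0: fits
  row 1: fits
  row 2: fits
  row 3: fits
  row 4: fits
  row 5: fits
  row 6: blocked -> lock at row 5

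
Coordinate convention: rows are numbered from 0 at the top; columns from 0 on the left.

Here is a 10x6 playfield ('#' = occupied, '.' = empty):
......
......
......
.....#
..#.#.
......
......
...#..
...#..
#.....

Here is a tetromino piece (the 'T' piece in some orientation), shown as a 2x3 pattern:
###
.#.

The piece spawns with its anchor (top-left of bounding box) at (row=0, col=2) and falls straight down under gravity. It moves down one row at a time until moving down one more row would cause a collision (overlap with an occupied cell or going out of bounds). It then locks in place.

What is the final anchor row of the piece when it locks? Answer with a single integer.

Answer: 3

Derivation:
Spawn at (row=0, col=2). Try each row:
  row 0: fits
  row 1: fits
  row 2: fits
  row 3: fits
  row 4: blocked -> lock at row 3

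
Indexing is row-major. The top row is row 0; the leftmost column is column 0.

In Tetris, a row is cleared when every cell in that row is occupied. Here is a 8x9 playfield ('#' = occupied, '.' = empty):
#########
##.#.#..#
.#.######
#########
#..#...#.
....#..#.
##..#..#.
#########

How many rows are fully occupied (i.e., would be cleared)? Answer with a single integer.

Check each row:
  row 0: 0 empty cells -> FULL (clear)
  row 1: 4 empty cells -> not full
  row 2: 2 empty cells -> not full
  row 3: 0 empty cells -> FULL (clear)
  row 4: 6 empty cells -> not full
  row 5: 7 empty cells -> not full
  row 6: 5 empty cells -> not full
  row 7: 0 empty cells -> FULL (clear)
Total rows cleared: 3

Answer: 3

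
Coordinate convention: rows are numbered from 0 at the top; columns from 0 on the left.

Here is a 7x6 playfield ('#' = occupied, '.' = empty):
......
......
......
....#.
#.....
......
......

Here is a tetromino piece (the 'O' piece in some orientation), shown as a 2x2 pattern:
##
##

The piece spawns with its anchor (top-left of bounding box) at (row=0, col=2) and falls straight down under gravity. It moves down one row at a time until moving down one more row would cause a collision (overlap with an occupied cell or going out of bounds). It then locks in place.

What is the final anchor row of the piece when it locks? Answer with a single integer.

Answer: 5

Derivation:
Spawn at (row=0, col=2). Try each row:
  row 0: fits
  row 1: fits
  row 2: fits
  row 3: fits
  row 4: fits
  row 5: fits
  row 6: blocked -> lock at row 5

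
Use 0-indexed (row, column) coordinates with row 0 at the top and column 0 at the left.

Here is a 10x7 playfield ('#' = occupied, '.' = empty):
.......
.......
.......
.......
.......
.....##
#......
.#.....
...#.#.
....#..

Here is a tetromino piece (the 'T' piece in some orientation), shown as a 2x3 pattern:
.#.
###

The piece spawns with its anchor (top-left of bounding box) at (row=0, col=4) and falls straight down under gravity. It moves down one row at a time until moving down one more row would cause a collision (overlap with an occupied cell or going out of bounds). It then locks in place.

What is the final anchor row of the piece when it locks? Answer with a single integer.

Answer: 3

Derivation:
Spawn at (row=0, col=4). Try each row:
  row 0: fits
  row 1: fits
  row 2: fits
  row 3: fits
  row 4: blocked -> lock at row 3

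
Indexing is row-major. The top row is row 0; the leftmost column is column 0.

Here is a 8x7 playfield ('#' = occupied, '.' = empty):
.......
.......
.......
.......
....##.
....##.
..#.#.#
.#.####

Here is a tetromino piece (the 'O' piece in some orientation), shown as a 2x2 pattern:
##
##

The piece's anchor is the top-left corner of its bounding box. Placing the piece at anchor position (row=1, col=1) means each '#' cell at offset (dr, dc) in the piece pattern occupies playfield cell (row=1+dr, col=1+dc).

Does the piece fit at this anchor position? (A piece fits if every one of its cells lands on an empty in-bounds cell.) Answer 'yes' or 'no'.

Answer: yes

Derivation:
Check each piece cell at anchor (1, 1):
  offset (0,0) -> (1,1): empty -> OK
  offset (0,1) -> (1,2): empty -> OK
  offset (1,0) -> (2,1): empty -> OK
  offset (1,1) -> (2,2): empty -> OK
All cells valid: yes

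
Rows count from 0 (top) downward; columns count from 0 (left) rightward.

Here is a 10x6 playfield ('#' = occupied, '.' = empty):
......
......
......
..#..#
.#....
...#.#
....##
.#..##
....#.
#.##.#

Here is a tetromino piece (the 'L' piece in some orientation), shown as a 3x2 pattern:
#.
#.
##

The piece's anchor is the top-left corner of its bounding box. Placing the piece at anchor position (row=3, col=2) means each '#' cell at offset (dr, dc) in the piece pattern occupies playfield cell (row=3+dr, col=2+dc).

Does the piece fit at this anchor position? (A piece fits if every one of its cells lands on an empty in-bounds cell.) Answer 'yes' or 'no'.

Check each piece cell at anchor (3, 2):
  offset (0,0) -> (3,2): occupied ('#') -> FAIL
  offset (1,0) -> (4,2): empty -> OK
  offset (2,0) -> (5,2): empty -> OK
  offset (2,1) -> (5,3): occupied ('#') -> FAIL
All cells valid: no

Answer: no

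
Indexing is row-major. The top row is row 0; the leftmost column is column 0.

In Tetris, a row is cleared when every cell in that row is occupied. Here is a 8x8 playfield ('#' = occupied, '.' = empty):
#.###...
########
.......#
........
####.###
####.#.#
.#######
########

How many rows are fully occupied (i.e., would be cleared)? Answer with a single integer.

Answer: 2

Derivation:
Check each row:
  row 0: 4 empty cells -> not full
  row 1: 0 empty cells -> FULL (clear)
  row 2: 7 empty cells -> not full
  row 3: 8 empty cells -> not full
  row 4: 1 empty cell -> not full
  row 5: 2 empty cells -> not full
  row 6: 1 empty cell -> not full
  row 7: 0 empty cells -> FULL (clear)
Total rows cleared: 2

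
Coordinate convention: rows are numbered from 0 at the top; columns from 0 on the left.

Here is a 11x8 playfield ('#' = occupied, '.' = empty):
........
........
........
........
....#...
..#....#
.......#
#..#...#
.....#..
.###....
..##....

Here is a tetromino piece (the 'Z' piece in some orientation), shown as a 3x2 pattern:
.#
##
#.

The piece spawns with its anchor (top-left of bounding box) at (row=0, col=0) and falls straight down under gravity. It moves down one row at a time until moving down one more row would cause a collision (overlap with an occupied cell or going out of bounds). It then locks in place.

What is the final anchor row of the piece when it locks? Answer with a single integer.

Spawn at (row=0, col=0). Try each row:
  row 0: fits
  row 1: fits
  row 2: fits
  row 3: fits
  row 4: fits
  row 5: blocked -> lock at row 4

Answer: 4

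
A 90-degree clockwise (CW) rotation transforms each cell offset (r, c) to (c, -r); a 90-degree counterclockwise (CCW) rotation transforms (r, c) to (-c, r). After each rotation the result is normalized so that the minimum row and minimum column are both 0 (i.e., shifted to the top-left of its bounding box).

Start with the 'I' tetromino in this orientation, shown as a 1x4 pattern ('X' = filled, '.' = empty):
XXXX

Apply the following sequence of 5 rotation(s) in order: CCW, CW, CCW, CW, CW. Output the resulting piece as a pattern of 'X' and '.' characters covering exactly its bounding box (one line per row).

Start:
XXXX
After rotation 1 (CCW):
X
X
X
X
After rotation 2 (CW):
XXXX
After rotation 3 (CCW):
X
X
X
X
After rotation 4 (CW):
XXXX
After rotation 5 (CW):
X
X
X
X

Answer: X
X
X
X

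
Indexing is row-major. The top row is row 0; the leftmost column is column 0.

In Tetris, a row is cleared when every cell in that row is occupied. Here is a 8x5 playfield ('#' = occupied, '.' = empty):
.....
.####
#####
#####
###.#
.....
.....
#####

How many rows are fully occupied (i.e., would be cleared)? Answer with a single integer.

Check each row:
  row 0: 5 empty cells -> not full
  row 1: 1 empty cell -> not full
  row 2: 0 empty cells -> FULL (clear)
  row 3: 0 empty cells -> FULL (clear)
  row 4: 1 empty cell -> not full
  row 5: 5 empty cells -> not full
  row 6: 5 empty cells -> not full
  row 7: 0 empty cells -> FULL (clear)
Total rows cleared: 3

Answer: 3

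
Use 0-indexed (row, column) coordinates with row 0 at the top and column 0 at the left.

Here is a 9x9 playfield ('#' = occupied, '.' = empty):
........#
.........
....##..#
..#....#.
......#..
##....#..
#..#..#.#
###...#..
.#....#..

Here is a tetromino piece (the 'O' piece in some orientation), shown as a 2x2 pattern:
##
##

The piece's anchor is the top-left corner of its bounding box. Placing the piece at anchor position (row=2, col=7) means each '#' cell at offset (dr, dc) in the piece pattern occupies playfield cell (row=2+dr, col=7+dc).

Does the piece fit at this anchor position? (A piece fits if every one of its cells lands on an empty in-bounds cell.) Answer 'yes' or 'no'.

Answer: no

Derivation:
Check each piece cell at anchor (2, 7):
  offset (0,0) -> (2,7): empty -> OK
  offset (0,1) -> (2,8): occupied ('#') -> FAIL
  offset (1,0) -> (3,7): occupied ('#') -> FAIL
  offset (1,1) -> (3,8): empty -> OK
All cells valid: no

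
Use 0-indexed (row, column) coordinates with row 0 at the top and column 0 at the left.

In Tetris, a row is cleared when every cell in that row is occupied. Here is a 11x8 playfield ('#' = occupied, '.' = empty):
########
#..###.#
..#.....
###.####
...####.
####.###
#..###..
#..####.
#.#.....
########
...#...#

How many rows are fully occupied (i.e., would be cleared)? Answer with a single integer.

Check each row:
  row 0: 0 empty cells -> FULL (clear)
  row 1: 3 empty cells -> not full
  row 2: 7 empty cells -> not full
  row 3: 1 empty cell -> not full
  row 4: 4 empty cells -> not full
  row 5: 1 empty cell -> not full
  row 6: 4 empty cells -> not full
  row 7: 3 empty cells -> not full
  row 8: 6 empty cells -> not full
  row 9: 0 empty cells -> FULL (clear)
  row 10: 6 empty cells -> not full
Total rows cleared: 2

Answer: 2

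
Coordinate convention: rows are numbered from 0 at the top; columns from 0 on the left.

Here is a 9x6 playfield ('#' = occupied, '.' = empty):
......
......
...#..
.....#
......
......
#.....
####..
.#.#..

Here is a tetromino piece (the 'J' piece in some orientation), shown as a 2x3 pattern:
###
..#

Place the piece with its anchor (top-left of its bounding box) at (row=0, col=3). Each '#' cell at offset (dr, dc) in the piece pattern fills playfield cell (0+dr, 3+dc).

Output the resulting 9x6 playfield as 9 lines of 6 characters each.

Answer: ...###
.....#
...#..
.....#
......
......
#.....
####..
.#.#..

Derivation:
Fill (0+0,3+0) = (0,3)
Fill (0+0,3+1) = (0,4)
Fill (0+0,3+2) = (0,5)
Fill (0+1,3+2) = (1,5)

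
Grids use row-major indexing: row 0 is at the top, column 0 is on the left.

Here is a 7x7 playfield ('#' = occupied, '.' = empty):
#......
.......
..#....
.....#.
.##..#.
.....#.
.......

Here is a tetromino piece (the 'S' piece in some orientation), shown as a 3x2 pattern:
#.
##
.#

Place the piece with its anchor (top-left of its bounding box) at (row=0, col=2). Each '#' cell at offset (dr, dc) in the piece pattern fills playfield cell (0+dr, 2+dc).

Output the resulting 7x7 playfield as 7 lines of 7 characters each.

Answer: #.#....
..##...
..##...
.....#.
.##..#.
.....#.
.......

Derivation:
Fill (0+0,2+0) = (0,2)
Fill (0+1,2+0) = (1,2)
Fill (0+1,2+1) = (1,3)
Fill (0+2,2+1) = (2,3)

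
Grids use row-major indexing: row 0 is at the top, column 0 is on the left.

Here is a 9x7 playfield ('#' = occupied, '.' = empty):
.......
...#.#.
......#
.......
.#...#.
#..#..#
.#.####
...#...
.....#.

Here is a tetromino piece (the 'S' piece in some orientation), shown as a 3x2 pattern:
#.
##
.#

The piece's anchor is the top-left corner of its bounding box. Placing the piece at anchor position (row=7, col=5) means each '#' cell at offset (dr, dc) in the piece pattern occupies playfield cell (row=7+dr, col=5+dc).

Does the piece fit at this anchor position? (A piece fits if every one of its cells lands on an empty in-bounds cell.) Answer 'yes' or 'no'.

Check each piece cell at anchor (7, 5):
  offset (0,0) -> (7,5): empty -> OK
  offset (1,0) -> (8,5): occupied ('#') -> FAIL
  offset (1,1) -> (8,6): empty -> OK
  offset (2,1) -> (9,6): out of bounds -> FAIL
All cells valid: no

Answer: no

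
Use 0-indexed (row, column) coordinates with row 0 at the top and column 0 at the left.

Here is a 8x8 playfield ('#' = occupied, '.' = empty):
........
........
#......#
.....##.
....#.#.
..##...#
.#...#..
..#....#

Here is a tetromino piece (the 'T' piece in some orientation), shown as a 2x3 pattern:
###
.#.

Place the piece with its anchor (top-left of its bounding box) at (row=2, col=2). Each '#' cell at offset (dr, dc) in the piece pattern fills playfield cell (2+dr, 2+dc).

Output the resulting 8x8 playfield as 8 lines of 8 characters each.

Answer: ........
........
#.###..#
...#.##.
....#.#.
..##...#
.#...#..
..#....#

Derivation:
Fill (2+0,2+0) = (2,2)
Fill (2+0,2+1) = (2,3)
Fill (2+0,2+2) = (2,4)
Fill (2+1,2+1) = (3,3)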